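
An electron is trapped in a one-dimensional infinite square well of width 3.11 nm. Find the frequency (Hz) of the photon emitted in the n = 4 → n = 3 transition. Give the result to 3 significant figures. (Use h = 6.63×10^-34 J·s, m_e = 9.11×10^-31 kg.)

f = 6.58×10^13 Hz

E_1 = h²/(8m_eL²) = 6.236×10^-21 J and ΔE = (4² − 3²)E_1 = 4.365×10^-20 J.
f = ΔE/h = 4.365×10^-20/6.63×10^-34 = 6.58×10^13 Hz.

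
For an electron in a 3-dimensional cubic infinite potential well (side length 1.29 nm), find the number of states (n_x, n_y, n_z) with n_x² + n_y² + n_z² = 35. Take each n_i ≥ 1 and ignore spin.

degeneracy = 6

The level has n_x² + n_y² + n_z² = 35. The ordered positive-integer solutions are (1, 3, 5), (1, 5, 3), (3, 1, 5), (3, 5, 1), (5, 1, 3), (5, 3, 1).
That gives 6 states.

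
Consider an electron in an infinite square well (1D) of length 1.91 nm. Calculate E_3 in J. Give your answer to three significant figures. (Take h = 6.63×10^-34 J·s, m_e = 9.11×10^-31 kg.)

For an infinite well E_n = n²h²/(8m_eL²), so E_1 = h²/(8m_eL²) = (6.63×10^-34)²/(8·9.11×10^-31·(1.91×10^-9 m)²) = 1.653×10^-20 J.
Then E_3 = 3²·E_1 = 9·1.653×10^-20 J = 1.49×10^-19 J.

E_3 = 1.49×10^-19 J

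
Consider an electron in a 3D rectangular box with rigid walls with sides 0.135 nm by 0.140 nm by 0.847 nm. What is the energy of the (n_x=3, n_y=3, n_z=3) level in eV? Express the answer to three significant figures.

For a 3D rectangular well E = (h²/8m_e)·Σ n_i²/L_i² = (6.626×10^-34)²/(8·9.109×10^-31) · [3²/(0.135 nm)² + 3²/(0.140 nm)² + 3²/(0.847 nm)²].
Evaluating gives E = 5.817×10^-17 J = 363 eV.

E = 363 eV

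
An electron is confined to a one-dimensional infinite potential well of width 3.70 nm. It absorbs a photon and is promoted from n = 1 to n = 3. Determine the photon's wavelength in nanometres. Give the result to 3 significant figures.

λ = 5.64×10^3 nm

E_1 = h²/(8m_eL²) = 4.401×10^-21 J, so ΔE = (3² − 1²)E_1 = 3.521×10^-20 J.
λ = hc/ΔE = (6.626×10^-34·2.998×10^8)/3.521×10^-20 = 5.64×10^-6 m = 5.64×10^3 nm.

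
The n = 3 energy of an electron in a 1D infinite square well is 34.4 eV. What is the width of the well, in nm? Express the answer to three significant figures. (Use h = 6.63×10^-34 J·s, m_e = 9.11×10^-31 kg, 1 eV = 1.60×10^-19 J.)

From E_n = n²h²/(8m_eL²), L = n·h/√(8m_eE_n).
E_3 = 34.4 eV = 5.504×10^-18 J, so L = 3·6.63×10^-34/√(8·9.11×10^-31·5.504×10^-18) = 3.14×10^-10 m = 0.314 nm.

L = 0.314 nm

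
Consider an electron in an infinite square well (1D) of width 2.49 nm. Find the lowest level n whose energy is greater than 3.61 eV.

E_1 = h²/(8m_eL²) = 9.717×10^-21 J = 0.06066 eV.
Need n² > 3.61/0.06066 = 59.51, i.e. n > 7.714.
The smallest integer satisfying this is n = 8.

n = 8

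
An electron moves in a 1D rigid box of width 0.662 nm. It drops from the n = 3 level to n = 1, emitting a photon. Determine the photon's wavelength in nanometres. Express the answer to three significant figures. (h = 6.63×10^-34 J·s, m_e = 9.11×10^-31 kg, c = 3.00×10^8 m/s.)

E_1 = h²/(8m_eL²) = 1.376×10^-19 J, so ΔE = (3² − 1²)E_1 = 1.101×10^-18 J.
λ = hc/ΔE = (6.63×10^-34·3.00×10^8)/1.101×10^-18 = 1.81×10^-7 m = 181 nm.

λ = 181 nm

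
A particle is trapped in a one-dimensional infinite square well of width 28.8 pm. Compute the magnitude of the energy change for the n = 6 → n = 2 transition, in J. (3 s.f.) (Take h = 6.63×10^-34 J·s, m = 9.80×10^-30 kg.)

|ΔE| = 2.16×10^-16 J

E_1 = h²/(8mL²) = 6.760×10^-18 J.
|ΔE| = |6² − 2²|·E_1 = 32·6.760×10^-18 J = 2.16×10^-16 J.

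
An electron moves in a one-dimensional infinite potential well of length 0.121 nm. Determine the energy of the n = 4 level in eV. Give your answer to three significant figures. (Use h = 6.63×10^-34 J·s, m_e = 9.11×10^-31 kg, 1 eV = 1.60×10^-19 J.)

E_4 = 412 eV

For an infinite well E_n = n²h²/(8m_eL²), so E_1 = h²/(8m_eL²) = (6.63×10^-34)²/(8·9.11×10^-31·(1.21×10^-10 m)²) = 4.120×10^-18 J.
Then E_4 = 4²·E_1 = 16·4.120×10^-18 J = 6.592×10^-17 J.
Converting, E_4 = 6.592×10^-17 J / (1.60×10^-19 J/eV) = 412 eV.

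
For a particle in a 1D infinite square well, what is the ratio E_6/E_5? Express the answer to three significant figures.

E_n ∝ n², so E_6/E_5 = 6²/5² = 36/25 = 1.44.

1.44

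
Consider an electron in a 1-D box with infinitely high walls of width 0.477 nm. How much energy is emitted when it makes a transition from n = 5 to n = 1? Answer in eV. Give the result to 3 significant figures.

E_1 = h²/(8m_eL²) = 2.648×10^-19 J.
|ΔE| = |5² − 1²|·E_1 = 24·2.648×10^-19 J = 6.355×10^-18 J = 39.7 eV.

|ΔE| = 39.7 eV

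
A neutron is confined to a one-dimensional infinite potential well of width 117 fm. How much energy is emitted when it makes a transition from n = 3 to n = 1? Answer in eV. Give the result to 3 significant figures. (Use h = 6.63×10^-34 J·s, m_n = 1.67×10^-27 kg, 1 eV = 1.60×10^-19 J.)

|ΔE| = 1.20×10^5 eV

E_1 = h²/(8m_nL²) = 2.404×10^-15 J.
|ΔE| = |3² − 1²|·E_1 = 8·2.404×10^-15 J = 1.923×10^-14 J = 1.20×10^5 eV.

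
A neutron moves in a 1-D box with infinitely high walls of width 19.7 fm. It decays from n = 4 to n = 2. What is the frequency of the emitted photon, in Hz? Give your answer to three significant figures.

f = 1.53×10^21 Hz

E_1 = h²/(8m_nL²) = 8.442×10^-14 J and ΔE = (4² − 2²)E_1 = 1.013×10^-12 J.
f = ΔE/h = 1.013×10^-12/6.626×10^-34 = 1.53×10^21 Hz.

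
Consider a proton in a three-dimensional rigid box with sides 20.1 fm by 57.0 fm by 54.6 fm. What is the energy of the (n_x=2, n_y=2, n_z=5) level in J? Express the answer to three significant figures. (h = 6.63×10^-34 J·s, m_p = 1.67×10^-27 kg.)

E = 6.42×10^-13 J

For a 3D rectangular well E = (h²/8m_p)·Σ n_i²/L_i² = (6.63×10^-34)²/(8·1.67×10^-27) · [2²/(20.1 fm)² + 2²/(57.0 fm)² + 5²/(54.6 fm)²].
Evaluating gives E = 6.42×10^-13 J.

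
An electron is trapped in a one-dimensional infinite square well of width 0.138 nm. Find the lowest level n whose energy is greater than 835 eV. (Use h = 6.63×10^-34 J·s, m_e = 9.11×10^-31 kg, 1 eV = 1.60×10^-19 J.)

n = 7

E_1 = h²/(8m_eL²) = 3.167×10^-18 J = 19.79 eV.
Need n² > 835/19.79 = 42.19, i.e. n > 6.495.
The smallest integer satisfying this is n = 7.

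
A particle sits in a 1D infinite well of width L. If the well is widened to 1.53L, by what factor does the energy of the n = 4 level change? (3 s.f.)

0.427

E_n ∝ 1/L², so the energy scales by 1/1.53² = 0.427.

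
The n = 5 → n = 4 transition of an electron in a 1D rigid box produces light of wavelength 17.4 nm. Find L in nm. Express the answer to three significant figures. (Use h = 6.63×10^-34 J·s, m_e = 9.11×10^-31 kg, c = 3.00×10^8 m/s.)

L = 0.218 nm

The photon carries ΔE = hc/λ = 6.63×10^-34·3.00×10^8/1.74×10^-8 m = 1.143×10^-17 J.
Since ΔE = (5² − 4²)E_1, E_1 = 1.270×10^-18 J, and L = h/√(8m_eE_1) = 2.18×10^-10 m = 0.218 nm.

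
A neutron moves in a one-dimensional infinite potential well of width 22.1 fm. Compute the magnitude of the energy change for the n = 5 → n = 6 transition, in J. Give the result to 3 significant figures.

E_1 = h²/(8m_nL²) = 6.708×10^-14 J.
|ΔE| = |5² − 6²|·E_1 = 11·6.708×10^-14 J = 7.38×10^-13 J.

|ΔE| = 7.38×10^-13 J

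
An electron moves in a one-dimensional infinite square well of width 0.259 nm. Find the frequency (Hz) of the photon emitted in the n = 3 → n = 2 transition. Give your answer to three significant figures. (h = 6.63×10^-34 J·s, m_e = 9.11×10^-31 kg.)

E_1 = h²/(8m_eL²) = 8.991×10^-19 J and ΔE = (3² − 2²)E_1 = 4.496×10^-18 J.
f = ΔE/h = 4.496×10^-18/6.63×10^-34 = 6.78×10^15 Hz.

f = 6.78×10^15 Hz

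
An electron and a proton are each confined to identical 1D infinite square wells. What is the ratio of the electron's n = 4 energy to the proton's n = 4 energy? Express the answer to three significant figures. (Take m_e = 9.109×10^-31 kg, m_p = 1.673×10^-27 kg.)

E_n ∝ 1/m at fixed n and L, so the ratio is m_p/m_e = 1.673×10^-27/9.109×10^-31 = 1.84×10^3.

1.84×10^3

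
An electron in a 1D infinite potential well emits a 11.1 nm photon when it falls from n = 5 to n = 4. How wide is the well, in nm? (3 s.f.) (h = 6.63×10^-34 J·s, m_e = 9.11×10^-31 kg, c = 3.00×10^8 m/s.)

The photon carries ΔE = hc/λ = 6.63×10^-34·3.00×10^8/1.11×10^-8 m = 1.792×10^-17 J.
Since ΔE = (5² − 4²)E_1, E_1 = 1.991×10^-18 J, and L = h/√(8m_eE_1) = 1.74×10^-10 m = 0.174 nm.

L = 0.174 nm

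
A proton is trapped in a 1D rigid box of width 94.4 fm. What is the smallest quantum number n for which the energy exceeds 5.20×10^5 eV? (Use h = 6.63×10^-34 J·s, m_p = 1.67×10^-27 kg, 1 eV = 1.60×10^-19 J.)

n = 5

E_1 = h²/(8m_pL²) = 3.692×10^-15 J = 2.308×10^4 eV.
Need n² > 5.20×10^5/2.308×10^4 = 22.53, i.e. n > 4.747.
The smallest integer satisfying this is n = 5.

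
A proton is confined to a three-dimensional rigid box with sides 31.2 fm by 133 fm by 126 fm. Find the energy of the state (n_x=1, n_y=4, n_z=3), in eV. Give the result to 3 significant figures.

E = 5.12×10^5 eV

For a 3D rectangular well E = (h²/8m_p)·Σ n_i²/L_i² = (6.626×10^-34)²/(8·1.673×10^-27) · [1²/(31.2 fm)² + 4²/(133 fm)² + 3²/(126 fm)²].
Evaluating gives E = 8.197×10^-14 J = 5.12×10^5 eV.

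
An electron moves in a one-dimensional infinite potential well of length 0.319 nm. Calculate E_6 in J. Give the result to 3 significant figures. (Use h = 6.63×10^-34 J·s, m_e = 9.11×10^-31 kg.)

For an infinite well E_n = n²h²/(8m_eL²), so E_1 = h²/(8m_eL²) = (6.63×10^-34)²/(8·9.11×10^-31·(3.19×10^-10 m)²) = 5.927×10^-19 J.
Then E_6 = 6²·E_1 = 36·5.927×10^-19 J = 2.13×10^-17 J.

E_6 = 2.13×10^-17 J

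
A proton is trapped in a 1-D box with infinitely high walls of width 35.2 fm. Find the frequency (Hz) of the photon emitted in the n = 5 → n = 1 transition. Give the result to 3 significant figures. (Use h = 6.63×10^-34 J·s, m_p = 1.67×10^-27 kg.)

f = 9.61×10^20 Hz

E_1 = h²/(8m_pL²) = 2.655×10^-14 J and ΔE = (5² − 1²)E_1 = 6.372×10^-13 J.
f = ΔE/h = 6.372×10^-13/6.63×10^-34 = 9.61×10^20 Hz.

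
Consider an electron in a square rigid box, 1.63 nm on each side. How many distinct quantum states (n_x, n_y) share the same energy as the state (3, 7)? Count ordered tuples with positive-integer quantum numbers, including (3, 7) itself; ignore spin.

degeneracy = 2

The level has n_x² + n_y² = 58. The ordered positive-integer solutions are (3, 7), (7, 3).
That gives 2 states.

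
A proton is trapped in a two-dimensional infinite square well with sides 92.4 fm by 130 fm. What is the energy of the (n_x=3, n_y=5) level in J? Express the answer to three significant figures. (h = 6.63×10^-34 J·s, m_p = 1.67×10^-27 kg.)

E = 8.34×10^-14 J

For a 2D rectangular well E = (h²/8m_p)·Σ n_i²/L_i² = (6.63×10^-34)²/(8·1.67×10^-27) · [3²/(92.4 fm)² + 5²/(130 fm)²].
Evaluating gives E = 8.34×10^-14 J.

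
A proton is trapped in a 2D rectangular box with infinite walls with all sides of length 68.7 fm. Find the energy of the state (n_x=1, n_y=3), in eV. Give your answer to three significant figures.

For a 2D rectangular well E = (h²/8m_p)·Σ n_i²/L_i² = (6.626×10^-34)²/(8·1.673×10^-27) · [1²/(68.7 fm)² + 3²/(68.7 fm)²].
Evaluating gives E = 6.950×10^-14 J = 4.34×10^5 eV.

E = 4.34×10^5 eV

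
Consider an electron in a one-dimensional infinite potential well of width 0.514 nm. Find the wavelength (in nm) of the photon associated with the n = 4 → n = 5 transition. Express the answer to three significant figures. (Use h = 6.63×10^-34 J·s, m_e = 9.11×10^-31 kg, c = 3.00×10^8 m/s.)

E_1 = h²/(8m_eL²) = 2.283×10^-19 J, so ΔE = (5² − 4²)E_1 = 2.055×10^-18 J.
λ = hc/ΔE = (6.63×10^-34·3.00×10^8)/2.055×10^-18 = 9.68×10^-8 m = 96.8 nm.

λ = 96.8 nm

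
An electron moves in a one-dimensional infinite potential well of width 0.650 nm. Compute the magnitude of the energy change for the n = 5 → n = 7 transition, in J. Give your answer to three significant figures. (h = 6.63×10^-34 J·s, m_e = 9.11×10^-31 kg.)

|ΔE| = 3.43×10^-18 J

E_1 = h²/(8m_eL²) = 1.428×10^-19 J.
|ΔE| = |5² − 7²|·E_1 = 24·1.428×10^-19 J = 3.43×10^-18 J.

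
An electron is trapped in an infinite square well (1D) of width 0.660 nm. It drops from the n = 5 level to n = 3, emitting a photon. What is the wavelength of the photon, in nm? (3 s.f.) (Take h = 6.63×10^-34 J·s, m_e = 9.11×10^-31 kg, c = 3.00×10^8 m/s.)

λ = 89.8 nm

E_1 = h²/(8m_eL²) = 1.385×10^-19 J, so ΔE = (5² − 3²)E_1 = 2.216×10^-18 J.
λ = hc/ΔE = (6.63×10^-34·3.00×10^8)/2.216×10^-18 = 8.98×10^-8 m = 89.8 nm.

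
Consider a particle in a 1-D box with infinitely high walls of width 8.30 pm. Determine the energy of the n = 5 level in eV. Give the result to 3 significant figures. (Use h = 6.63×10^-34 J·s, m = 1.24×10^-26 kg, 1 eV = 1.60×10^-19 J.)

For an infinite well E_n = n²h²/(8mL²), so E_1 = h²/(8mL²) = (6.63×10^-34)²/(8·1.24×10^-26·(8.30×10^-12 m)²) = 6.432×10^-20 J.
Then E_5 = 5²·E_1 = 25·6.432×10^-20 J = 1.608×10^-18 J.
Converting, E_5 = 1.608×10^-18 J / (1.60×10^-19 J/eV) = 10.1 eV.

E_5 = 10.1 eV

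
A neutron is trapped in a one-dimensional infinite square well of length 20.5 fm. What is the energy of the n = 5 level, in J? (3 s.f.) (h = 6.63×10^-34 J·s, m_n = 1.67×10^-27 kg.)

E_5 = 1.96×10^-12 J

For an infinite well E_n = n²h²/(8m_nL²), so E_1 = h²/(8m_nL²) = (6.63×10^-34)²/(8·1.67×10^-27·(2.05×10^-14 m)²) = 7.829×10^-14 J.
Then E_5 = 5²·E_1 = 25·7.829×10^-14 J = 1.96×10^-12 J.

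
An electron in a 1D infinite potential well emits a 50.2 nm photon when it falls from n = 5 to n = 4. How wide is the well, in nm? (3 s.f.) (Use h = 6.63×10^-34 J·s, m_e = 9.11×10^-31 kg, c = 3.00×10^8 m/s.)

L = 0.370 nm

The photon carries ΔE = hc/λ = 6.63×10^-34·3.00×10^8/5.02×10^-8 m = 3.962×10^-18 J.
Since ΔE = (5² − 4²)E_1, E_1 = 4.402×10^-19 J, and L = h/√(8m_eE_1) = 3.70×10^-10 m = 0.370 nm.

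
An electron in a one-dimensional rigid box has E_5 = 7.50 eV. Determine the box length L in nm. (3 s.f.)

L = 1.12 nm

From E_n = n²h²/(8m_eL²), L = n·h/√(8m_eE_n).
E_5 = 7.50 eV = 1.201×10^-18 J, so L = 5·6.626×10^-34/√(8·9.109×10^-31·1.201×10^-18) = 1.12×10^-9 m = 1.12 nm.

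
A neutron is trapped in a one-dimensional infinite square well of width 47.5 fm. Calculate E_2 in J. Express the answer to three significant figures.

For an infinite well E_n = n²h²/(8m_nL²), so E_1 = h²/(8m_nL²) = (6.626×10^-34)²/(8·1.675×10^-27·(4.75×10^-14 m)²) = 1.452×10^-14 J.
Then E_2 = 2²·E_1 = 4·1.452×10^-14 J = 5.81×10^-14 J.

E_2 = 5.81×10^-14 J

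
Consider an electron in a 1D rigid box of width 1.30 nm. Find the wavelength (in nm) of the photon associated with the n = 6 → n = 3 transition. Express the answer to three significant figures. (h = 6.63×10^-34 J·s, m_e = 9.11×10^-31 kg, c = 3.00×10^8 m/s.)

E_1 = h²/(8m_eL²) = 3.569×10^-20 J, so ΔE = (6² − 3²)E_1 = 9.636×10^-19 J.
λ = hc/ΔE = (6.63×10^-34·3.00×10^8)/9.636×10^-19 = 2.06×10^-7 m = 206 nm.

λ = 206 nm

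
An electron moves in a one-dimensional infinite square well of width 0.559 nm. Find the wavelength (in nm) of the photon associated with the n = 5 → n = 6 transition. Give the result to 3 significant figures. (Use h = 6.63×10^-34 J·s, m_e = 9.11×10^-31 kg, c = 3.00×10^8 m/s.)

λ = 93.7 nm

E_1 = h²/(8m_eL²) = 1.930×10^-19 J, so ΔE = (6² − 5²)E_1 = 2.123×10^-18 J.
λ = hc/ΔE = (6.63×10^-34·3.00×10^8)/2.123×10^-18 = 9.37×10^-8 m = 93.7 nm.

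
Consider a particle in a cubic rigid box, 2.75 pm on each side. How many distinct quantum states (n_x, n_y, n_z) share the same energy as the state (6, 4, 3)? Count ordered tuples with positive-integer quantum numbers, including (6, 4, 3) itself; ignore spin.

degeneracy = 6

The level has n_x² + n_y² + n_z² = 61. The ordered positive-integer solutions are (3, 4, 6), (3, 6, 4), (4, 3, 6), (4, 6, 3), (6, 3, 4), (6, 4, 3).
That gives 6 states.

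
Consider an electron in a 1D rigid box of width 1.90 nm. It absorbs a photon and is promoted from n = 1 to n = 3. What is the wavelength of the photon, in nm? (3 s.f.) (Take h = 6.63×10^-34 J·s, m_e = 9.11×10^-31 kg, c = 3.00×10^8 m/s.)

E_1 = h²/(8m_eL²) = 1.671×10^-20 J, so ΔE = (3² − 1²)E_1 = 1.337×10^-19 J.
λ = hc/ΔE = (6.63×10^-34·3.00×10^8)/1.337×10^-19 = 1.49×10^-6 m = 1.49×10^3 nm.

λ = 1.49×10^3 nm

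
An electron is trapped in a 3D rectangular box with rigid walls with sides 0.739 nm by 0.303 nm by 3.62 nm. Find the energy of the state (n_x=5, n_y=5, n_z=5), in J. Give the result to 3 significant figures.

For a 3D rectangular well E = (h²/8m_e)·Σ n_i²/L_i² = (6.626×10^-34)²/(8·9.109×10^-31) · [5²/(0.739 nm)² + 5²/(0.303 nm)² + 5²/(3.62 nm)²].
Evaluating gives E = 1.93×10^-17 J.

E = 1.93×10^-17 J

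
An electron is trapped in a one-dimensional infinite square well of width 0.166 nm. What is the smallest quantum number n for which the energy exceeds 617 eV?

E_1 = h²/(8m_eL²) = 2.186×10^-18 J = 13.65 eV.
Need n² > 617/13.65 = 45.20, i.e. n > 6.723.
The smallest integer satisfying this is n = 7.

n = 7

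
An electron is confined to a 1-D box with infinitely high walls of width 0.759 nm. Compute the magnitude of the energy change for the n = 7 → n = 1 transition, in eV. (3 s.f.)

|ΔE| = 31.3 eV

E_1 = h²/(8m_eL²) = 1.046×10^-19 J.
|ΔE| = |7² − 1²|·E_1 = 48·1.046×10^-19 J = 5.021×10^-18 J = 31.3 eV.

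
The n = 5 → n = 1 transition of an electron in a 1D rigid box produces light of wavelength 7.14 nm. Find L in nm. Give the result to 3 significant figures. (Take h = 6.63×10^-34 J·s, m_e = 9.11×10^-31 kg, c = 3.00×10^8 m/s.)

L = 0.228 nm

The photon carries ΔE = hc/λ = 6.63×10^-34·3.00×10^8/7.14×10^-9 m = 2.786×10^-17 J.
Since ΔE = (5² − 1²)E_1, E_1 = 1.161×10^-18 J, and L = h/√(8m_eE_1) = 2.28×10^-10 m = 0.228 nm.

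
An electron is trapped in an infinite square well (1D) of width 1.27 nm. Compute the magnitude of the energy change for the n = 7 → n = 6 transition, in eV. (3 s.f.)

E_1 = h²/(8m_eL²) = 3.735×10^-20 J.
|ΔE| = |7² − 6²|·E_1 = 13·3.735×10^-20 J = 4.855×10^-19 J = 3.03 eV.

|ΔE| = 3.03 eV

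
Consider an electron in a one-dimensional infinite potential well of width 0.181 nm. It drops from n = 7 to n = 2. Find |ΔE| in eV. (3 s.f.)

|ΔE| = 517 eV

E_1 = h²/(8m_eL²) = 1.839×10^-18 J.
|ΔE| = |7² − 2²|·E_1 = 45·1.839×10^-18 J = 8.276×10^-17 J = 517 eV.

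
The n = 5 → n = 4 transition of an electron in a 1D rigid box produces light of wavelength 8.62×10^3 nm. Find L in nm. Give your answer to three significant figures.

L = 4.85 nm

The photon carries ΔE = hc/λ = 6.626×10^-34·2.998×10^8/8.62×10^-6 m = 2.304×10^-20 J.
Since ΔE = (5² − 4²)E_1, E_1 = 2.560×10^-21 J, and L = h/√(8m_eE_1) = 4.85×10^-9 m = 4.85 nm.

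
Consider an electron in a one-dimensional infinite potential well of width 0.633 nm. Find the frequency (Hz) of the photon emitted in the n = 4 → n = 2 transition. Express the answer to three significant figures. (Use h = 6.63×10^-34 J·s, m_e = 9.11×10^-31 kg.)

f = 2.72×10^15 Hz

E_1 = h²/(8m_eL²) = 1.505×10^-19 J and ΔE = (4² − 2²)E_1 = 1.806×10^-18 J.
f = ΔE/h = 1.806×10^-18/6.63×10^-34 = 2.72×10^15 Hz.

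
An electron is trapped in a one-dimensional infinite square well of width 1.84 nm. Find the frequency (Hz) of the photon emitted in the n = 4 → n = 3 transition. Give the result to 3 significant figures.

E_1 = h²/(8m_eL²) = 1.780×10^-20 J and ΔE = (4² − 3²)E_1 = 1.246×10^-19 J.
f = ΔE/h = 1.246×10^-19/6.626×10^-34 = 1.88×10^14 Hz.

f = 1.88×10^14 Hz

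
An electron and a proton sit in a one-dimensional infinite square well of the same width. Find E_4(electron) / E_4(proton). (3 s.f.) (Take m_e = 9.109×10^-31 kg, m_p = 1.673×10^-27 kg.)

E_n ∝ 1/m at fixed n and L, so the ratio is m_p/m_e = 1.673×10^-27/9.109×10^-31 = 1.84×10^3.

1.84×10^3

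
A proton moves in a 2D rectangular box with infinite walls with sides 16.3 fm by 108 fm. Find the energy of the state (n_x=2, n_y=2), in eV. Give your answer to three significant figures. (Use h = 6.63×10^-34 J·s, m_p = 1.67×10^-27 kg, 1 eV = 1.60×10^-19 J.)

For a 2D rectangular well E = (h²/8m_p)·Σ n_i²/L_i² = (6.63×10^-34)²/(8·1.67×10^-27) · [2²/(16.3 fm)² + 2²/(108 fm)²].
Evaluating gives E = 5.066×10^-13 J = 3.17×10^6 eV.

E = 3.17×10^6 eV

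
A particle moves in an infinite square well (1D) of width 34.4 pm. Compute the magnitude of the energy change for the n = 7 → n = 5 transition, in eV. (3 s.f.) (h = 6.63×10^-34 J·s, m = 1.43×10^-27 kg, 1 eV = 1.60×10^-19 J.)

|ΔE| = 4.87 eV

E_1 = h²/(8mL²) = 3.247×10^-20 J.
|ΔE| = |7² − 5²|·E_1 = 24·3.247×10^-20 J = 7.793×10^-19 J = 4.87 eV.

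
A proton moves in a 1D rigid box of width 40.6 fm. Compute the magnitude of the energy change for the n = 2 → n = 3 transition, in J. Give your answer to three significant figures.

E_1 = h²/(8m_pL²) = 1.990×10^-14 J.
|ΔE| = |2² − 3²|·E_1 = 5·1.990×10^-14 J = 9.95×10^-14 J.

|ΔE| = 9.95×10^-14 J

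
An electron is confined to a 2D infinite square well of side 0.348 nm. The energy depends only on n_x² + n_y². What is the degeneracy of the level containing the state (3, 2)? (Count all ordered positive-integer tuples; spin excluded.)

degeneracy = 2

The level has n_x² + n_y² = 13. The ordered positive-integer solutions are (2, 3), (3, 2).
That gives 2 states.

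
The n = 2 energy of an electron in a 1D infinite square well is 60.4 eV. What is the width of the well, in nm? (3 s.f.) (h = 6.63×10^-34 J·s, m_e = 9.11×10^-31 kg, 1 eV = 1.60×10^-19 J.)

L = 0.158 nm

From E_n = n²h²/(8m_eL²), L = n·h/√(8m_eE_n).
E_2 = 60.4 eV = 9.664×10^-18 J, so L = 2·6.63×10^-34/√(8·9.11×10^-31·9.664×10^-18) = 1.58×10^-10 m = 0.158 nm.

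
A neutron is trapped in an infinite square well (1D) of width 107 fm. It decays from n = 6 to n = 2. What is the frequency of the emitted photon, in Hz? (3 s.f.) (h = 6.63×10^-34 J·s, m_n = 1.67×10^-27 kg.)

E_1 = h²/(8m_nL²) = 2.874×10^-15 J and ΔE = (6² − 2²)E_1 = 9.197×10^-14 J.
f = ΔE/h = 9.197×10^-14/6.63×10^-34 = 1.39×10^20 Hz.

f = 1.39×10^20 Hz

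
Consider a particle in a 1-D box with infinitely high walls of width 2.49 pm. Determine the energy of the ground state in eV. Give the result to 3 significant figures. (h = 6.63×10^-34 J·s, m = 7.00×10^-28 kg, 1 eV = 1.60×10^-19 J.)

E_1 = 79.1 eV

For an infinite well E_n = n²h²/(8mL²), so E_1 = h²/(8mL²) = (6.63×10^-34)²/(8·7.00×10^-28·(2.49×10^-12 m)²) = 1.266×10^-17 J.
Converting, E_1 = 1.266×10^-17 J / (1.60×10^-19 J/eV) = 79.1 eV.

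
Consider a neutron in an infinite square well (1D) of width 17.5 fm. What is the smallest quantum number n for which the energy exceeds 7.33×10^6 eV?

n = 4

E_1 = h²/(8m_nL²) = 1.070×10^-13 J = 6.679×10^5 eV.
Need n² > 7.33×10^6/6.679×10^5 = 10.97, i.e. n > 3.312.
The smallest integer satisfying this is n = 4.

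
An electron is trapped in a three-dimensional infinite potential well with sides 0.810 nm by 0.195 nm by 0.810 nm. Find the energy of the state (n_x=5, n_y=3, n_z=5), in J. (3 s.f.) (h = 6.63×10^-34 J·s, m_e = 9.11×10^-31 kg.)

E = 1.89×10^-17 J

For a 3D rectangular well E = (h²/8m_e)·Σ n_i²/L_i² = (6.63×10^-34)²/(8·9.11×10^-31) · [5²/(0.810 nm)² + 3²/(0.195 nm)² + 5²/(0.810 nm)²].
Evaluating gives E = 1.89×10^-17 J.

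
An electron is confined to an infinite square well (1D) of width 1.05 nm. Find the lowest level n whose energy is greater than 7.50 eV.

n = 5

E_1 = h²/(8m_eL²) = 5.465×10^-20 J = 0.3411 eV.
Need n² > 7.50/0.3411 = 21.99, i.e. n > 4.689.
The smallest integer satisfying this is n = 5.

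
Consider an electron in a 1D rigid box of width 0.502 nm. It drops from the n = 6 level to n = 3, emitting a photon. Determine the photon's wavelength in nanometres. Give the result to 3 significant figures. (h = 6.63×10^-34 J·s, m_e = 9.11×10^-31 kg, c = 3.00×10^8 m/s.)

E_1 = h²/(8m_eL²) = 2.393×10^-19 J, so ΔE = (6² − 3²)E_1 = 6.461×10^-18 J.
λ = hc/ΔE = (6.63×10^-34·3.00×10^8)/6.461×10^-18 = 3.08×10^-8 m = 30.8 nm.

λ = 30.8 nm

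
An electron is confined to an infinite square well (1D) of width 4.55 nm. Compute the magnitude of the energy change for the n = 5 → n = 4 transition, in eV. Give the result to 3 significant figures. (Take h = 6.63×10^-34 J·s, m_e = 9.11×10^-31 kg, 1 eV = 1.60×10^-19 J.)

|ΔE| = 0.164 eV

E_1 = h²/(8m_eL²) = 2.913×10^-21 J.
|ΔE| = |5² − 4²|·E_1 = 9·2.913×10^-21 J = 2.622×10^-20 J = 0.164 eV.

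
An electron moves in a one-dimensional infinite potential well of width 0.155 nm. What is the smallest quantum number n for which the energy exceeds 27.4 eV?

E_1 = h²/(8m_eL²) = 2.508×10^-18 J = 15.66 eV.
Need n² > 27.4/15.66 = 1.750, i.e. n > 1.323.
The smallest integer satisfying this is n = 2.

n = 2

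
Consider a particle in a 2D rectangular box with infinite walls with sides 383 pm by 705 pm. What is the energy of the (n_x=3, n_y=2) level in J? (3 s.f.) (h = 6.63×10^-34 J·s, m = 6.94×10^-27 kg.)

E = 5.49×10^-22 J

For a 2D rectangular well E = (h²/8m)·Σ n_i²/L_i² = (6.63×10^-34)²/(8·6.94×10^-27) · [3²/(383 pm)² + 2²/(705 pm)²].
Evaluating gives E = 5.49×10^-22 J.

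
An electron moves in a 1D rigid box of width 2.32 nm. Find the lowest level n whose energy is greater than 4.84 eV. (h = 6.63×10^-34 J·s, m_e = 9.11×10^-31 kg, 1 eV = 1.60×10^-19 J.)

n = 9

E_1 = h²/(8m_eL²) = 1.121×10^-20 J = 0.07006 eV.
Need n² > 4.84/0.07006 = 69.08, i.e. n > 8.311.
The smallest integer satisfying this is n = 9.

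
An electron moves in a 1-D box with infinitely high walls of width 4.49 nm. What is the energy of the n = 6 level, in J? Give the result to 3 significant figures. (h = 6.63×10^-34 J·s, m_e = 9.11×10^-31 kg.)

For an infinite well E_n = n²h²/(8m_eL²), so E_1 = h²/(8m_eL²) = (6.63×10^-34)²/(8·9.11×10^-31·(4.49×10^-9 m)²) = 2.992×10^-21 J.
Then E_6 = 6²·E_1 = 36·2.992×10^-21 J = 1.08×10^-19 J.

E_6 = 1.08×10^-19 J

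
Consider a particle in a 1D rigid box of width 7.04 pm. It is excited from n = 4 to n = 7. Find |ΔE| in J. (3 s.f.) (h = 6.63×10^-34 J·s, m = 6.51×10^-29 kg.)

|ΔE| = 5.62×10^-16 J

E_1 = h²/(8mL²) = 1.703×10^-17 J.
|ΔE| = |4² − 7²|·E_1 = 33·1.703×10^-17 J = 5.62×10^-16 J.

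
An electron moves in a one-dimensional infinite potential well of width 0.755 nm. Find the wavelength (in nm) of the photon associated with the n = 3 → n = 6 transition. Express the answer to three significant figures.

E_1 = h²/(8m_eL²) = 1.057×10^-19 J, so ΔE = (6² − 3²)E_1 = 2.854×10^-18 J.
λ = hc/ΔE = (6.626×10^-34·2.998×10^8)/2.854×10^-18 = 6.96×10^-8 m = 69.6 nm.

λ = 69.6 nm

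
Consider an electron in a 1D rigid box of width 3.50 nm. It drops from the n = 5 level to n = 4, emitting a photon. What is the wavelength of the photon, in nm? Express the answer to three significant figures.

E_1 = h²/(8m_eL²) = 4.918×10^-21 J, so ΔE = (5² − 4²)E_1 = 4.426×10^-20 J.
λ = hc/ΔE = (6.626×10^-34·2.998×10^8)/4.426×10^-20 = 4.49×10^-6 m = 4.49×10^3 nm.

λ = 4.49×10^3 nm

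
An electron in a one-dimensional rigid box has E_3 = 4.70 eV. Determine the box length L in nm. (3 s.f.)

L = 0.849 nm

From E_n = n²h²/(8m_eL²), L = n·h/√(8m_eE_n).
E_3 = 4.70 eV = 7.529×10^-19 J, so L = 3·6.626×10^-34/√(8·9.109×10^-31·7.529×10^-19) = 8.49×10^-10 m = 0.849 nm.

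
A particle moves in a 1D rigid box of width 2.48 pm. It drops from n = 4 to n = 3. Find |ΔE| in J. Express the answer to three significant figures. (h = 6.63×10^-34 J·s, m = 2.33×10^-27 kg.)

|ΔE| = 2.68×10^-17 J

E_1 = h²/(8mL²) = 3.834×10^-18 J.
|ΔE| = |4² − 3²|·E_1 = 7·3.834×10^-18 J = 2.68×10^-17 J.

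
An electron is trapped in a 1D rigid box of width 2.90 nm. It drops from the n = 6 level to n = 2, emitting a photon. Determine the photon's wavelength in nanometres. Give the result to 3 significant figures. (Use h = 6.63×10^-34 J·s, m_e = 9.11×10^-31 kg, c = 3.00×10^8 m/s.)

E_1 = h²/(8m_eL²) = 7.172×10^-21 J, so ΔE = (6² − 2²)E_1 = 2.295×10^-19 J.
λ = hc/ΔE = (6.63×10^-34·3.00×10^8)/2.295×10^-19 = 8.67×10^-7 m = 867 nm.

λ = 867 nm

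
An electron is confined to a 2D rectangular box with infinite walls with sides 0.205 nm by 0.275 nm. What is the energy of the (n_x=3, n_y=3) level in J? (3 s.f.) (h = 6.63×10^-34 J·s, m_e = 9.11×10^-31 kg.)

For a 2D rectangular well E = (h²/8m_e)·Σ n_i²/L_i² = (6.63×10^-34)²/(8·9.11×10^-31) · [3²/(0.205 nm)² + 3²/(0.275 nm)²].
Evaluating gives E = 2.01×10^-17 J.

E = 2.01×10^-17 J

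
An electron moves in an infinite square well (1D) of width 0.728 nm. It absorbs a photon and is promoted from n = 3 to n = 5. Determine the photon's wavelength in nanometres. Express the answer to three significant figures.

λ = 109 nm

E_1 = h²/(8m_eL²) = 1.137×10^-19 J, so ΔE = (5² − 3²)E_1 = 1.819×10^-18 J.
λ = hc/ΔE = (6.626×10^-34·2.998×10^8)/1.819×10^-18 = 1.09×10^-7 m = 109 nm.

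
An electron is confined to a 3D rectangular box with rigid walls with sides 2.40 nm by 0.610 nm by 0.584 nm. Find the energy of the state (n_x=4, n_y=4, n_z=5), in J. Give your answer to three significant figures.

E = 7.17×10^-18 J

For a 3D rectangular well E = (h²/8m_e)·Σ n_i²/L_i² = (6.626×10^-34)²/(8·9.109×10^-31) · [4²/(2.40 nm)² + 4²/(0.610 nm)² + 5²/(0.584 nm)²].
Evaluating gives E = 7.17×10^-18 J.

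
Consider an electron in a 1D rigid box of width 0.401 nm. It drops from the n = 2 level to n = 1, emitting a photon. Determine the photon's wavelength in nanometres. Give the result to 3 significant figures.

E_1 = h²/(8m_eL²) = 3.747×10^-19 J, so ΔE = (2² − 1²)E_1 = 1.124×10^-18 J.
λ = hc/ΔE = (6.626×10^-34·2.998×10^8)/1.124×10^-18 = 1.77×10^-7 m = 177 nm.

λ = 177 nm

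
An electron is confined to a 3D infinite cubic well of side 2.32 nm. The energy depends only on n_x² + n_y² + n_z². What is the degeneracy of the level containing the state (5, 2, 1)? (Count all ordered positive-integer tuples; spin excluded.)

degeneracy = 6

The level has n_x² + n_y² + n_z² = 30. The ordered positive-integer solutions are (1, 2, 5), (1, 5, 2), (2, 1, 5), (2, 5, 1), (5, 1, 2), (5, 2, 1).
That gives 6 states.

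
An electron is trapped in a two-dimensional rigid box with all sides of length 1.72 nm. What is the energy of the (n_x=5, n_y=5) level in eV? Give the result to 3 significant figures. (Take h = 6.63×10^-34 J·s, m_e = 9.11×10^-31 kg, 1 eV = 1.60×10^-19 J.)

E = 6.37 eV

For a 2D rectangular well E = (h²/8m_e)·Σ n_i²/L_i² = (6.63×10^-34)²/(8·9.11×10^-31) · [5²/(1.72 nm)² + 5²/(1.72 nm)²].
Evaluating gives E = 1.019×10^-18 J = 6.37 eV.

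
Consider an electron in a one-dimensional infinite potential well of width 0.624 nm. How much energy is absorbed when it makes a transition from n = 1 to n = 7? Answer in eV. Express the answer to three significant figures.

E_1 = h²/(8m_eL²) = 1.547×10^-19 J.
|ΔE| = |1² − 7²|·E_1 = 48·1.547×10^-19 J = 7.426×10^-18 J = 46.4 eV.

|ΔE| = 46.4 eV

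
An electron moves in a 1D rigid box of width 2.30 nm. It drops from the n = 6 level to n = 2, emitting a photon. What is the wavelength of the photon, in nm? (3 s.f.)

λ = 545 nm

E_1 = h²/(8m_eL²) = 1.139×10^-20 J, so ΔE = (6² − 2²)E_1 = 3.645×10^-19 J.
λ = hc/ΔE = (6.626×10^-34·2.998×10^8)/3.645×10^-19 = 5.45×10^-7 m = 545 nm.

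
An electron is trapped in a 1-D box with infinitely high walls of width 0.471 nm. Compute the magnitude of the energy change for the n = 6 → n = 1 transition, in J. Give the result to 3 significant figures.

E_1 = h²/(8m_eL²) = 2.716×10^-19 J.
|ΔE| = |6² − 1²|·E_1 = 35·2.716×10^-19 J = 9.51×10^-18 J.

|ΔE| = 9.51×10^-18 J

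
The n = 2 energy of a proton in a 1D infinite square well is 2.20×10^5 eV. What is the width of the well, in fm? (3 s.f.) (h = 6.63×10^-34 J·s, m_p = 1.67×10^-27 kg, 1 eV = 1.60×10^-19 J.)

From E_n = n²h²/(8m_pL²), L = n·h/√(8m_pE_n).
E_2 = 2.20×10^5 eV = 3.520×10^-14 J, so L = 2·6.63×10^-34/√(8·1.67×10^-27·3.520×10^-14) = 6.11×10^-14 m = 61.1 fm.

L = 61.1 fm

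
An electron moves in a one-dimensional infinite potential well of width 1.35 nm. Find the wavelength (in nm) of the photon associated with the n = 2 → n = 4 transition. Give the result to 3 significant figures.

E_1 = h²/(8m_eL²) = 3.306×10^-20 J, so ΔE = (4² − 2²)E_1 = 3.967×10^-19 J.
λ = hc/ΔE = (6.626×10^-34·2.998×10^8)/3.967×10^-19 = 5.01×10^-7 m = 501 nm.

λ = 501 nm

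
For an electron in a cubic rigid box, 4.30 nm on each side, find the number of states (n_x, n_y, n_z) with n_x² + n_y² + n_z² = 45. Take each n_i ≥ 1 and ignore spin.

degeneracy = 6

The level has n_x² + n_y² + n_z² = 45. The ordered positive-integer solutions are (2, 4, 5), (2, 5, 4), (4, 2, 5), (4, 5, 2), (5, 2, 4), (5, 4, 2).
That gives 6 states.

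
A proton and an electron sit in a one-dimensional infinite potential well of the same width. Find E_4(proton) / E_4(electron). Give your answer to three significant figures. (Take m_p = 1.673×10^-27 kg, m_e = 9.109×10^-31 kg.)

E_n ∝ 1/m at fixed n and L, so the ratio is m_e/m_p = 9.109×10^-31/1.673×10^-27 = 5.44×10^-4.

5.44×10^-4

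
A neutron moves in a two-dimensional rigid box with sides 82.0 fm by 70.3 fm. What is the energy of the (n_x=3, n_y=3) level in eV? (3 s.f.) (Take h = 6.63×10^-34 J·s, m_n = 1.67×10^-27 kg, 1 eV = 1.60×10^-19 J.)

E = 6.50×10^5 eV

For a 2D rectangular well E = (h²/8m_n)·Σ n_i²/L_i² = (6.63×10^-34)²/(8·1.67×10^-27) · [3²/(82.0 fm)² + 3²/(70.3 fm)²].
Evaluating gives E = 1.040×10^-13 J = 6.50×10^5 eV.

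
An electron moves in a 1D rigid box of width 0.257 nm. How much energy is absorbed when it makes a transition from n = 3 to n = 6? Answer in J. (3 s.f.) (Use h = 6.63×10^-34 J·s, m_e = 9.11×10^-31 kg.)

|ΔE| = 2.47×10^-17 J

E_1 = h²/(8m_eL²) = 9.132×10^-19 J.
|ΔE| = |3² − 6²|·E_1 = 27·9.132×10^-19 J = 2.47×10^-17 J.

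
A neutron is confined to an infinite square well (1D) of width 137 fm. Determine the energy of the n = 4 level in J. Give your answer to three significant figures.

For an infinite well E_n = n²h²/(8m_nL²), so E_1 = h²/(8m_nL²) = (6.626×10^-34)²/(8·1.675×10^-27·(1.37×10^-13 m)²) = 1.746×10^-15 J.
Then E_4 = 4²·E_1 = 16·1.746×10^-15 J = 2.79×10^-14 J.

E_4 = 2.79×10^-14 J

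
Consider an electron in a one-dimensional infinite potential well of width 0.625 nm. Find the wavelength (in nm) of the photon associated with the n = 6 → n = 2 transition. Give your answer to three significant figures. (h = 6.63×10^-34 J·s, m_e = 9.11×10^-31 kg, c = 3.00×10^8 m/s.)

E_1 = h²/(8m_eL²) = 1.544×10^-19 J, so ΔE = (6² − 2²)E_1 = 4.941×10^-18 J.
λ = hc/ΔE = (6.63×10^-34·3.00×10^8)/4.941×10^-18 = 4.03×10^-8 m = 40.3 nm.

λ = 40.3 nm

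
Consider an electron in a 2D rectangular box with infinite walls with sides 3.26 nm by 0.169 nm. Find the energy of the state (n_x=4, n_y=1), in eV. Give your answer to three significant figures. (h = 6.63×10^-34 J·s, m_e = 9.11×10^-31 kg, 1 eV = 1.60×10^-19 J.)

For a 2D rectangular well E = (h²/8m_e)·Σ n_i²/L_i² = (6.63×10^-34)²/(8·9.11×10^-31) · [4²/(3.26 nm)² + 1²/(0.169 nm)²].
Evaluating gives E = 2.203×10^-18 J = 13.8 eV.

E = 13.8 eV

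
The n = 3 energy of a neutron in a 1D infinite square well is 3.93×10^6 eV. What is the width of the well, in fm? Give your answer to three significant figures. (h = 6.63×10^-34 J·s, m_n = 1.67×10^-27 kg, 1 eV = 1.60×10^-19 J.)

L = 21.7 fm

From E_n = n²h²/(8m_nL²), L = n·h/√(8m_nE_n).
E_3 = 3.93×10^6 eV = 6.288×10^-13 J, so L = 3·6.63×10^-34/√(8·1.67×10^-27·6.288×10^-13) = 2.17×10^-14 m = 21.7 fm.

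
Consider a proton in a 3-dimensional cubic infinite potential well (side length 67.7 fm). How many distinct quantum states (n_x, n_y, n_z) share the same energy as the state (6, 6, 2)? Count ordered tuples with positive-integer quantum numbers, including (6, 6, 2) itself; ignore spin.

The level has n_x² + n_y² + n_z² = 76. The ordered positive-integer solutions are (2, 6, 6), (6, 2, 6), (6, 6, 2).
That gives 3 states.

degeneracy = 3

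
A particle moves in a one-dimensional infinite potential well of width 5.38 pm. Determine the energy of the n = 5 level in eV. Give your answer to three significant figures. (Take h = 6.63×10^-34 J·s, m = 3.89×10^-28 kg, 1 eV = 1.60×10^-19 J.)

E_5 = 763 eV

For an infinite well E_n = n²h²/(8mL²), so E_1 = h²/(8mL²) = (6.63×10^-34)²/(8·3.89×10^-28·(5.38×10^-12 m)²) = 4.880×10^-18 J.
Then E_5 = 5²·E_1 = 25·4.880×10^-18 J = 1.220×10^-16 J.
Converting, E_5 = 1.220×10^-16 J / (1.60×10^-19 J/eV) = 763 eV.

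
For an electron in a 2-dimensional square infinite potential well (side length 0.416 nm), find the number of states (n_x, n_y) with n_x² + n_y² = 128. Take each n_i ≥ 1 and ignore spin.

The level has n_x² + n_y² = 128. The ordered positive-integer solutions are (8, 8).
That gives 1 state.

degeneracy = 1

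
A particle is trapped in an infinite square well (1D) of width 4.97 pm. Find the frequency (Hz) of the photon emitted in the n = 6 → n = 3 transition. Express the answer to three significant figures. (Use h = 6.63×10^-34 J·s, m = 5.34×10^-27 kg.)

f = 1.70×10^16 Hz

E_1 = h²/(8mL²) = 4.166×10^-19 J and ΔE = (6² − 3²)E_1 = 1.125×10^-17 J.
f = ΔE/h = 1.125×10^-17/6.63×10^-34 = 1.70×10^16 Hz.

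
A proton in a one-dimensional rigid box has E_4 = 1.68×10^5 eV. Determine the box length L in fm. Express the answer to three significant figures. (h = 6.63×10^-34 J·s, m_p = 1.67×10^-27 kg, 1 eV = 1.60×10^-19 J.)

From E_n = n²h²/(8m_pL²), L = n·h/√(8m_pE_n).
E_4 = 1.68×10^5 eV = 2.688×10^-14 J, so L = 4·6.63×10^-34/√(8·1.67×10^-27·2.688×10^-14) = 1.40×10^-13 m = 140 fm.

L = 140 fm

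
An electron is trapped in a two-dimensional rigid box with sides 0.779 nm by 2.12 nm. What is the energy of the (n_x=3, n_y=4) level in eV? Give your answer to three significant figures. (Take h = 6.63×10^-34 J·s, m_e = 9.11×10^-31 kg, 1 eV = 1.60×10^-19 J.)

E = 6.93 eV

For a 2D rectangular well E = (h²/8m_e)·Σ n_i²/L_i² = (6.63×10^-34)²/(8·9.11×10^-31) · [3²/(0.779 nm)² + 4²/(2.12 nm)²].
Evaluating gives E = 1.109×10^-18 J = 6.93 eV.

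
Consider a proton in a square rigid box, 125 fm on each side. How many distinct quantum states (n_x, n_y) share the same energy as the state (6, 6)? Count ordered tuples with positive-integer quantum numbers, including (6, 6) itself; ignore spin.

degeneracy = 1

The level has n_x² + n_y² = 72. The ordered positive-integer solutions are (6, 6).
That gives 1 state.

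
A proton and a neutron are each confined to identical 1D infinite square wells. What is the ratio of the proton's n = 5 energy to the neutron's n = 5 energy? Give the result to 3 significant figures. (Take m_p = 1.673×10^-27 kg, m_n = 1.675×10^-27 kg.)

E_n ∝ 1/m at fixed n and L, so the ratio is m_n/m_p = 1.675×10^-27/1.673×10^-27 = 1.00.

1.00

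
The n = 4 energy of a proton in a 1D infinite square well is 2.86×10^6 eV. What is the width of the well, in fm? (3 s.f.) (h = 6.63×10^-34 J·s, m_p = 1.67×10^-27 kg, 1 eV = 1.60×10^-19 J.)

L = 33.9 fm

From E_n = n²h²/(8m_pL²), L = n·h/√(8m_pE_n).
E_4 = 2.86×10^6 eV = 4.576×10^-13 J, so L = 4·6.63×10^-34/√(8·1.67×10^-27·4.576×10^-13) = 3.39×10^-14 m = 33.9 fm.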